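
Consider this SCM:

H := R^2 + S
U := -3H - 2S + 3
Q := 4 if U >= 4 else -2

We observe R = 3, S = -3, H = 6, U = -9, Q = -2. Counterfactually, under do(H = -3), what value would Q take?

do(H=-3) replaces the equation H := R^2 + S with the constant H = -3.
U = -3H - 2S + 3  [with H=-3, S=-3]  = 18
Q = 4 if U >= 4 else -2  [with U=18]  = 4

4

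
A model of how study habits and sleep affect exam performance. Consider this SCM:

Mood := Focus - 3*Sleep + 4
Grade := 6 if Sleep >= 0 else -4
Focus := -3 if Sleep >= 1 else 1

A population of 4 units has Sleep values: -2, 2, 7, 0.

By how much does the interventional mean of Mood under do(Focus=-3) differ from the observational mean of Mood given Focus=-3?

Under do(Focus=-3), Focus's equation is replaced by Focus=-3 for every unit. Per-unit Mood: 7, -5, -20, 1. Mean = -4.25.
E[Mood|Focus=-3] averages over only the 2 units with Focus=-3 (Sleep = 2, 7): Mood = -5, -20, mean -12.5.
Difference = -4.25 − (-12.5) = 8.25.

8.25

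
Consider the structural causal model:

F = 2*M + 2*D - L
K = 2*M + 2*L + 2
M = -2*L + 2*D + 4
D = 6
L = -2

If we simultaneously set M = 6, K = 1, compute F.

26

The joint intervention fixes M = 6, K = 1, removing each variable's own equation.
F = 2*M + 2*D - L  [with M=6, D=6, L=-2]  = 26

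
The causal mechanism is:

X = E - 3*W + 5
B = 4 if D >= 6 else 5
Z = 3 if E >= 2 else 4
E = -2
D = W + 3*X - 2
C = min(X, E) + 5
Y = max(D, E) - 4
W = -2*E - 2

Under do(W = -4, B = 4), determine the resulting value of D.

Under do(W = -4, B = 4), each intervened variable's structural equation is replaced by its fixed value.
X = E - 3*W + 5  [with E=-2, W=-4]  = 15
D = W + 3*X - 2  [with W=-4, X=15]  = 39

39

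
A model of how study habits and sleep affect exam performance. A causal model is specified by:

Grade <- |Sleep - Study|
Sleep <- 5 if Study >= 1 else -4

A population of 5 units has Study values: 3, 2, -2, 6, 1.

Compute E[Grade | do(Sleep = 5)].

3.4

Every unit gets Sleep=5 under the intervention. Grade values become 2, 3, 7, 1, 4; E[Grade|do(Sleep=5)] = 3.4.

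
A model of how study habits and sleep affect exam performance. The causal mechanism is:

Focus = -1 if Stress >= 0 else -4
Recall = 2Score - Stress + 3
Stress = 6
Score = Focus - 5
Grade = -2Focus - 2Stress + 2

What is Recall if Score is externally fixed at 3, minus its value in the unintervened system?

18

The intervention breaks the incoming arrows to Score: Score = Focus - 5 no longer applies, and Score = 3.
Recall = 2Score - Stress + 3  [with Score=3, Stress=6]  = 3
Without intervention: Focus = -1 if Stress >= 0 else -4  [with Stress=6]  = -1; Score = Focus - 5  [with Focus=-1]  = -6; Recall = 2Score - Stress + 3  [with Score=-6, Stress=6]  = -15.
Change = 3 − (-15) = 18.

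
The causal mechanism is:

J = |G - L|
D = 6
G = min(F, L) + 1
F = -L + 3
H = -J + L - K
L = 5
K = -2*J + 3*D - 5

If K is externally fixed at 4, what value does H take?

Intervening sets K = 4 and removes its equation (K = -2*J + 3*D - 5).
F = -L + 3  [with L=5]  = -2
G = min(F, L) + 1  [with F=-2, L=5]  = -1
J = |G - L|  [with G=-1, L=5]  = 6
H = -J + L - K  [with J=6, L=5, K=4]  = -5

-5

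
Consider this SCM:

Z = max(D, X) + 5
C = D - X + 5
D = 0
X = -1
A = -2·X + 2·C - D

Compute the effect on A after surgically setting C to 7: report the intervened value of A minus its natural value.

2

The intervention breaks the incoming arrows to C: C = D - X + 5 no longer applies, and C = 7.
A = -2·X + 2·C - D  [with X=-1, C=7, D=0]  = 16
Without intervention: C = D - X + 5  [with D=0, X=-1]  = 6; A = -2·X + 2·C - D  [with X=-1, C=6, D=0]  = 14.
Change = 16 − 14 = 2.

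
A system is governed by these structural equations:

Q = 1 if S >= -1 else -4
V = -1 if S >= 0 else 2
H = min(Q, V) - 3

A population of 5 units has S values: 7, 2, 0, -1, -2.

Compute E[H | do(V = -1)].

Under do(V=-1), V's equation is replaced by V=-1 for every unit. Per-unit H: -4, -4, -4, -4, -7. Mean = -4.6.

-4.6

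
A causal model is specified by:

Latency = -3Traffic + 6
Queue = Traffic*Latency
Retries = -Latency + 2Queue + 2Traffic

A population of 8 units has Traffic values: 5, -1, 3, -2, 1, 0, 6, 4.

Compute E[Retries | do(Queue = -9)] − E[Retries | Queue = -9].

The intervention sets Queue=-9 in all 8 units regardless of Traffic. Recomputing Retries per unit gives 1, -29, -9, -34, -19, -24, 6, -4; average -14.
Conditioning on Queue=-9 selects the 2 unit(s) with Traffic ∈ {-1, 3}. Their Retries values: -29, -9. Mean = -19.
Difference = -14 − (-19) = 5.

5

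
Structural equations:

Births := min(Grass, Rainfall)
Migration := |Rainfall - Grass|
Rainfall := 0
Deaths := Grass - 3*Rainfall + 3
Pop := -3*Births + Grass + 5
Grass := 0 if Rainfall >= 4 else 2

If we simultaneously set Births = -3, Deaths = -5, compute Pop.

16

Setting Births = -3, Deaths = -5 by intervention discards those variables' equations.
Grass = 0 if Rainfall >= 4 else 2  [with Rainfall=0]  = 2
Pop = -3*Births + Grass + 5  [with Births=-3, Grass=2]  = 16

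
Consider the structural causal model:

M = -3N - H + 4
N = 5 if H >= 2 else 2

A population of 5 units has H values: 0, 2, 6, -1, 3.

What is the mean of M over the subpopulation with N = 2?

-1.5

Conditioning on N=2 selects the 2 unit(s) with H ∈ {0, -1}. Their M values: -2, -1. Mean = -1.5.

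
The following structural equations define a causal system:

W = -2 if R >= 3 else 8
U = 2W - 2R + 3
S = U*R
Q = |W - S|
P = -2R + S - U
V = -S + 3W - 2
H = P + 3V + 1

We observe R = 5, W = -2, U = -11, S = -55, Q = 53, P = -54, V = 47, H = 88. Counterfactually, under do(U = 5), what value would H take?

-88

The intervention breaks the incoming arrows to U: U = 2W - 2R + 3 no longer applies, and U = 5.
W = -2 if R >= 3 else 8  [with R=5]  = -2
S = U*R  [with U=5, R=5]  = 25
P = -2R + S - U  [with R=5, S=25, U=5]  = 10
V = -S + 3W - 2  [with S=25, W=-2]  = -33
H = P + 3V + 1  [with P=10, V=-33]  = -88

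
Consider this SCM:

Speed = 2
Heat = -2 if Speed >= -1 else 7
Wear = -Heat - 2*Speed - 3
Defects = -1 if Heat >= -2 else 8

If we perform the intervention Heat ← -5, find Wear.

-2

The intervention breaks the incoming arrows to Heat: Heat = -2 if Speed >= -1 else 7 no longer applies, and Heat = -5.
Wear = -Heat - 2*Speed - 3  [with Heat=-5, Speed=2]  = -2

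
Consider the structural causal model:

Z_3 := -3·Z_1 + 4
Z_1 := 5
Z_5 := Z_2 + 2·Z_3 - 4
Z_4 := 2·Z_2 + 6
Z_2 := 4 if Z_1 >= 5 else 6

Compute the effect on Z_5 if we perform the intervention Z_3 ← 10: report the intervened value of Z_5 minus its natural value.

do(Z_3=10) replaces the equation Z_3 := -3·Z_1 + 4 with the constant Z_3 = 10.
Z_2 = 4 if Z_1 >= 5 else 6  [with Z_1=5]  = 4
Z_5 = Z_2 + 2·Z_3 - 4  [with Z_2=4, Z_3=10]  = 20
Without intervention: Z_2 = 4 if Z_1 >= 5 else 6  [with Z_1=5]  = 4; Z_3 = -3·Z_1 + 4  [with Z_1=5]  = -11; Z_5 = Z_2 + 2·Z_3 - 4  [with Z_2=4, Z_3=-11]  = -22.
Change = 20 − (-22) = 42.

42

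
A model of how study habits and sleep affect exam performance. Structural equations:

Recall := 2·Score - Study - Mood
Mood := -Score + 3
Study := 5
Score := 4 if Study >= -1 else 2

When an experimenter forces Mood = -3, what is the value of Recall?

6

The intervention breaks the incoming arrows to Mood: Mood := -Score + 3 no longer applies, and Mood = -3.
Score = 4 if Study >= -1 else 2  [with Study=5]  = 4
Recall = 2·Score - Study - Mood  [with Score=4, Study=5, Mood=-3]  = 6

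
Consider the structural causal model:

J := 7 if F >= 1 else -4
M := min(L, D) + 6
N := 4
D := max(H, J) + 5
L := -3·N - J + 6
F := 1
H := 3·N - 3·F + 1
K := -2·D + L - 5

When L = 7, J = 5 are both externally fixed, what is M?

13

Setting L = 7, J = 5 by intervention discards those variables' equations.
H = 3·N - 3·F + 1  [with N=4, F=1]  = 10
D = max(H, J) + 5  [with H=10, J=5]  = 15
M = min(L, D) + 6  [with L=7, D=15]  = 13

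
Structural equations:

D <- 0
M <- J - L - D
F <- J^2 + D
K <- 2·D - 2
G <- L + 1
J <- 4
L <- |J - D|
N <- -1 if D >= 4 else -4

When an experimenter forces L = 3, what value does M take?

Under do(L=3), the mechanism L <- |J - D| is discarded; L is fixed at 3.
M = J - L - D  [with J=4, L=3, D=0]  = 1

1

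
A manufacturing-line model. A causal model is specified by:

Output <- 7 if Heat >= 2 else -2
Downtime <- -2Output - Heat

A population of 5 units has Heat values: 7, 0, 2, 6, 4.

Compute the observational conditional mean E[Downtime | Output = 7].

Observing Output=7 restricts to units where Output's equation naturally yields 7: Heat ∈ {7, 2, 6, 4}. In that subpopulation Downtime = -21, -16, -20, -18, mean -18.75.

-18.75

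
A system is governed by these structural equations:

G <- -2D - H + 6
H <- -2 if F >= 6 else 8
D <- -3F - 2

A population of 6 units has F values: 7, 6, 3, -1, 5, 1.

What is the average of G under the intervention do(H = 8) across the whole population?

23

Under do(H=8), H's equation is replaced by H=8 for every unit. Per-unit G: 44, 38, 20, -4, 32, 8. Mean = 23.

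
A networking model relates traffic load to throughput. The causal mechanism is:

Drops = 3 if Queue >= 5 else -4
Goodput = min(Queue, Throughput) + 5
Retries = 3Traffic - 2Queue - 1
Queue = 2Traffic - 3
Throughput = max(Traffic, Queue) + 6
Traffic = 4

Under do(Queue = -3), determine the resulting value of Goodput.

Under do(Queue=-3), the mechanism Queue = 2Traffic - 3 is discarded; Queue is fixed at -3.
Throughput = max(Traffic, Queue) + 6  [with Traffic=4, Queue=-3]  = 10
Goodput = min(Queue, Throughput) + 5  [with Queue=-3, Throughput=10]  = 2

2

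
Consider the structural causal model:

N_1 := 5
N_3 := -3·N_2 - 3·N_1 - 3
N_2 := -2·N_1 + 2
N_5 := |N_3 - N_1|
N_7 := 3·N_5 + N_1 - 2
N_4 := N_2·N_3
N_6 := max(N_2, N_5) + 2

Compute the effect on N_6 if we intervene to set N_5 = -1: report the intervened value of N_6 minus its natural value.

-2

The intervention breaks the incoming arrows to N_5: N_5 := |N_3 - N_1| no longer applies, and N_5 = -1.
N_2 = -2·N_1 + 2  [with N_1=5]  = -8
N_6 = max(N_2, N_5) + 2  [with N_2=-8, N_5=-1]  = 1
Without intervention: N_2 = -2·N_1 + 2  [with N_1=5]  = -8; N_3 = -3·N_2 - 3·N_1 - 3  [with N_2=-8, N_1=5]  = 6; N_5 = |N_3 - N_1|  [with N_3=6, N_1=5]  = 1; N_6 = max(N_2, N_5) + 2  [with N_2=-8, N_5=1]  = 3.
Change = 1 − 3 = -2.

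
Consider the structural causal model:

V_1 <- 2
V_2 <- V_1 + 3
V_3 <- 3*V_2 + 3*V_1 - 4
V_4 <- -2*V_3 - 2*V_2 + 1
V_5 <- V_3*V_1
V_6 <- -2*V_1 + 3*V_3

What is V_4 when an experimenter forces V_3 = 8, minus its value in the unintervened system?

18

The intervention breaks the incoming arrows to V_3: V_3 <- 3*V_2 + 3*V_1 - 4 no longer applies, and V_3 = 8.
V_2 = V_1 + 3  [with V_1=2]  = 5
V_4 = -2*V_3 - 2*V_2 + 1  [with V_3=8, V_2=5]  = -25
Without intervention: V_2 = V_1 + 3  [with V_1=2]  = 5; V_3 = 3*V_2 + 3*V_1 - 4  [with V_2=5, V_1=2]  = 17; V_4 = -2*V_3 - 2*V_2 + 1  [with V_3=17, V_2=5]  = -43.
Change = -25 − (-43) = 18.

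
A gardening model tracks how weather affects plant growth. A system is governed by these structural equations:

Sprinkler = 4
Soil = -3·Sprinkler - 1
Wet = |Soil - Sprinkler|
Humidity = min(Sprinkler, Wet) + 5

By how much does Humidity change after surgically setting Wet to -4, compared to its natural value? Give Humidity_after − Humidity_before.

-8

The intervention breaks the incoming arrows to Wet: Wet = |Soil - Sprinkler| no longer applies, and Wet = -4.
Humidity = min(Sprinkler, Wet) + 5  [with Sprinkler=4, Wet=-4]  = 1
Without intervention: Soil = -3·Sprinkler - 1  [with Sprinkler=4]  = -13; Wet = |Soil - Sprinkler|  [with Soil=-13, Sprinkler=4]  = 17; Humidity = min(Sprinkler, Wet) + 5  [with Sprinkler=4, Wet=17]  = 9.
Change = 1 − 9 = -8.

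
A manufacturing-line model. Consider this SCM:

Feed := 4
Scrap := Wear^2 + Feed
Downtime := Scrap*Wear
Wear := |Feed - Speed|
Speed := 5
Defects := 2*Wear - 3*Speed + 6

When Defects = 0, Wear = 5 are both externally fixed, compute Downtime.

145

The joint intervention fixes Defects = 0, Wear = 5, removing each variable's own equation.
Scrap = Wear^2 + Feed  [with Wear=5, Feed=4]  = 29
Downtime = Scrap*Wear  [with Scrap=29, Wear=5]  = 145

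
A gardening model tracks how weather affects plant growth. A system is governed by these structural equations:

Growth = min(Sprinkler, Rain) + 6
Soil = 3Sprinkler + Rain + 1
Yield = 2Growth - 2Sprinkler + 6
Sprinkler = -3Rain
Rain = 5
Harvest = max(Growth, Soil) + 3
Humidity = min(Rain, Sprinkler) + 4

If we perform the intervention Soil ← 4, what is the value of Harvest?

The intervention breaks the incoming arrows to Soil: Soil = 3Sprinkler + Rain + 1 no longer applies, and Soil = 4.
Sprinkler = -3Rain  [with Rain=5]  = -15
Growth = min(Sprinkler, Rain) + 6  [with Sprinkler=-15, Rain=5]  = -9
Harvest = max(Growth, Soil) + 3  [with Growth=-9, Soil=4]  = 7

7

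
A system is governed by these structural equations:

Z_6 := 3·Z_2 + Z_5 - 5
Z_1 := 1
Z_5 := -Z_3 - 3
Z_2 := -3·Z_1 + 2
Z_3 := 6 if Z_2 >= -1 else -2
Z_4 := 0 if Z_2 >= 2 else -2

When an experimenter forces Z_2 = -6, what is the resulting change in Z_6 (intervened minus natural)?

Under do(Z_2=-6), the mechanism Z_2 := -3·Z_1 + 2 is discarded; Z_2 is fixed at -6.
Z_3 = 6 if Z_2 >= -1 else -2  [with Z_2=-6]  = -2
Z_5 = -Z_3 - 3  [with Z_3=-2]  = -1
Z_6 = 3·Z_2 + Z_5 - 5  [with Z_2=-6, Z_5=-1]  = -24
Without intervention: Z_2 = -3·Z_1 + 2  [with Z_1=1]  = -1; Z_3 = 6 if Z_2 >= -1 else -2  [with Z_2=-1]  = 6; Z_5 = -Z_3 - 3  [with Z_3=6]  = -9; Z_6 = 3·Z_2 + Z_5 - 5  [with Z_2=-1, Z_5=-9]  = -17.
Change = -24 − (-17) = -7.

-7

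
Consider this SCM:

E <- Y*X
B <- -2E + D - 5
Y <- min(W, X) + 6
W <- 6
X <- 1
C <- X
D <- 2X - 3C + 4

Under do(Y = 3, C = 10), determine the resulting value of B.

Under do(Y = 3, C = 10), each intervened variable's structural equation is replaced by its fixed value.
D = 2X - 3C + 4  [with X=1, C=10]  = -24
E = Y*X  [with Y=3, X=1]  = 3
B = -2E + D - 5  [with E=3, D=-24]  = -35

-35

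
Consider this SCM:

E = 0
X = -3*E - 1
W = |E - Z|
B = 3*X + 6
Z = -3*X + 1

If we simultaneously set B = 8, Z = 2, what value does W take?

Under do(B = 8, Z = 2), each intervened variable's structural equation is replaced by its fixed value.
W = |E - Z|  [with E=0, Z=2]  = 2

2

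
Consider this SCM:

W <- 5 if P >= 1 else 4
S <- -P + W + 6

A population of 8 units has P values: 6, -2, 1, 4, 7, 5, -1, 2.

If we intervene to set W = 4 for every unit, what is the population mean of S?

7.25

Under do(W=4), W's equation is replaced by W=4 for every unit. Per-unit S: 4, 12, 9, 6, 3, 5, 11, 8. Mean = 7.25.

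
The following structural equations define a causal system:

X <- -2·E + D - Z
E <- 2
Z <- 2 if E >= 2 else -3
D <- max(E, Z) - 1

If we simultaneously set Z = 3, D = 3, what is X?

-4

Setting Z = 3, D = 3 by intervention discards those variables' equations.
X = -2·E + D - Z  [with E=2, D=3, Z=3]  = -4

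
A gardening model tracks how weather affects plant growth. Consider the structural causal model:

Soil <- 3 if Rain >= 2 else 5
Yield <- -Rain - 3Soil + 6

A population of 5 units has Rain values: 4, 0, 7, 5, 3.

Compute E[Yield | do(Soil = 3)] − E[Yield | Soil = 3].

do(Soil=3) breaks Soil's dependence on Rain. With Soil=3 fixed, Yield across the units is -7, -3, -10, -8, -6, mean -6.8.
Conditioning on Soil=3 selects the 4 unit(s) with Rain ∈ {4, 7, 5, 3}. Their Yield values: -7, -10, -8, -6. Mean = -7.75.
Difference = -6.8 − (-7.75) = 0.95.

0.95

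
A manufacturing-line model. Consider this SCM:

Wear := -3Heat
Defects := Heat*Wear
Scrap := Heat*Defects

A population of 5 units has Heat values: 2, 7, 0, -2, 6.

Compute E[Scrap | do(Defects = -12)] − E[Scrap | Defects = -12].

The intervention sets Defects=-12 in all 5 units regardless of Heat. Recomputing Scrap per unit gives -24, -84, 0, 24, -72; average -31.2.
Conditioning on Defects=-12 selects the 2 unit(s) with Heat ∈ {2, -2}. Their Scrap values: -24, 24. Mean = 0.
Difference = -31.2 − 0 = -31.2.

-31.2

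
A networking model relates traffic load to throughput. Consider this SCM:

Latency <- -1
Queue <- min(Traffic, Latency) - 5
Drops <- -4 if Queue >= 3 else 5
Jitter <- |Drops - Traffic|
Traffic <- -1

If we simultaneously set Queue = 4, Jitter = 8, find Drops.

-4

The joint intervention fixes Queue = 4, Jitter = 8, removing each variable's own equation.
Drops = -4 if Queue >= 3 else 5  [with Queue=4]  = -4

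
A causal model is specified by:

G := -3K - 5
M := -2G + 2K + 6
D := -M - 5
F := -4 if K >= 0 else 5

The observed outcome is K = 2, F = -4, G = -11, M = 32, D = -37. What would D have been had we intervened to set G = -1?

-17

do(G=-1) replaces the equation G := -3K - 5 with the constant G = -1.
M = -2G + 2K + 6  [with G=-1, K=2]  = 12
D = -M - 5  [with M=12]  = -17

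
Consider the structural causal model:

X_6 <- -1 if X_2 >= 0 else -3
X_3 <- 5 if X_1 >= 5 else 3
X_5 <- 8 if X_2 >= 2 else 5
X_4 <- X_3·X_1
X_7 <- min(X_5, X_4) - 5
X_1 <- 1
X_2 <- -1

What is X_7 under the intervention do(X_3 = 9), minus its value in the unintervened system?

The intervention breaks the incoming arrows to X_3: X_3 <- 5 if X_1 >= 5 else 3 no longer applies, and X_3 = 9.
X_4 = X_3·X_1  [with X_3=9, X_1=1]  = 9
X_5 = 8 if X_2 >= 2 else 5  [with X_2=-1]  = 5
X_7 = min(X_5, X_4) - 5  [with X_5=5, X_4=9]  = 0
Without intervention: X_3 = 5 if X_1 >= 5 else 3  [with X_1=1]  = 3; X_4 = X_3·X_1  [with X_3=3, X_1=1]  = 3; X_5 = 8 if X_2 >= 2 else 5  [with X_2=-1]  = 5; X_7 = min(X_5, X_4) - 5  [with X_5=5, X_4=3]  = -2.
Change = 0 − (-2) = 2.

2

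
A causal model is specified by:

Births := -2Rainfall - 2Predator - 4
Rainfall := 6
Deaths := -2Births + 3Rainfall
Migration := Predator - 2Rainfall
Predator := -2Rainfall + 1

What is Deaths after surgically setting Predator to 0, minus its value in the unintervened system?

Under do(Predator=0), the mechanism Predator := -2Rainfall + 1 is discarded; Predator is fixed at 0.
Births = -2Rainfall - 2Predator - 4  [with Rainfall=6, Predator=0]  = -16
Deaths = -2Births + 3Rainfall  [with Births=-16, Rainfall=6]  = 50
Without intervention: Predator = -2Rainfall + 1  [with Rainfall=6]  = -11; Births = -2Rainfall - 2Predator - 4  [with Rainfall=6, Predator=-11]  = 6; Deaths = -2Births + 3Rainfall  [with Births=6, Rainfall=6]  = 6.
Change = 50 − 6 = 44.

44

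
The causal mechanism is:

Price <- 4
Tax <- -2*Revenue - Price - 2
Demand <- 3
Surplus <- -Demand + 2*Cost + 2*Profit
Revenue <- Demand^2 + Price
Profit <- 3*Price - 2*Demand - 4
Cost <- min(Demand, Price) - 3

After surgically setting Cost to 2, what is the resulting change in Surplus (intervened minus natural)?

The intervention breaks the incoming arrows to Cost: Cost <- min(Demand, Price) - 3 no longer applies, and Cost = 2.
Profit = 3*Price - 2*Demand - 4  [with Price=4, Demand=3]  = 2
Surplus = -Demand + 2*Cost + 2*Profit  [with Demand=3, Cost=2, Profit=2]  = 5
Without intervention: Cost = min(Demand, Price) - 3  [with Demand=3, Price=4]  = 0; Profit = 3*Price - 2*Demand - 4  [with Price=4, Demand=3]  = 2; Surplus = -Demand + 2*Cost + 2*Profit  [with Demand=3, Cost=0, Profit=2]  = 1.
Change = 5 − 1 = 4.

4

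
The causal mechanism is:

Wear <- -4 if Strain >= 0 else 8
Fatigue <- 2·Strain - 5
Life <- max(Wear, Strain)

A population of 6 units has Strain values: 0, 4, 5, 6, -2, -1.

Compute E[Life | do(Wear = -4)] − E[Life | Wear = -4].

Under do(Wear=-4), Wear's equation is replaced by Wear=-4 for every unit. Per-unit Life: 0, 4, 5, 6, -2, -1. Mean = 2.
Observing Wear=-4 restricts to units where Wear's equation naturally yields -4: Strain ∈ {0, 4, 5, 6}. In that subpopulation Life = 0, 4, 5, 6, mean 3.75.
Difference = 2 − 3.75 = -1.75.

-1.75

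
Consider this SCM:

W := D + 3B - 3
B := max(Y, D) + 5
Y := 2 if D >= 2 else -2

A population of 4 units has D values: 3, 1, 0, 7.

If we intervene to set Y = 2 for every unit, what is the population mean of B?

8.5

do(Y=2) breaks Y's dependence on D. With Y=2 fixed, B across the units is 8, 7, 7, 12, mean 8.5.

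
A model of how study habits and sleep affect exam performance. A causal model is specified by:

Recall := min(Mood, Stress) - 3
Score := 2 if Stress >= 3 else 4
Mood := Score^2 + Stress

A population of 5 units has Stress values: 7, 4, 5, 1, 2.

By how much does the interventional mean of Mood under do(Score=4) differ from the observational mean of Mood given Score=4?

Under do(Score=4), Score's equation is replaced by Score=4 for every unit. Per-unit Mood: 23, 20, 21, 17, 18. Mean = 19.8.
Observing Score=4 restricts to units where Score's equation naturally yields 4: Stress ∈ {1, 2}. In that subpopulation Mood = 17, 18, mean 17.5.
Difference = 19.8 − 17.5 = 2.3.

2.3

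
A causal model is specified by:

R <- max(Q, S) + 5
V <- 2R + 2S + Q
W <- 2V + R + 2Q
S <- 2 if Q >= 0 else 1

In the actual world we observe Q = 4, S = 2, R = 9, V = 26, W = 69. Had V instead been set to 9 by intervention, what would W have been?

Intervening sets V = 9 and removes its equation (V <- 2R + 2S + Q).
S = 2 if Q >= 0 else 1  [with Q=4]  = 2
R = max(Q, S) + 5  [with Q=4, S=2]  = 9
W = 2V + R + 2Q  [with V=9, R=9, Q=4]  = 35

35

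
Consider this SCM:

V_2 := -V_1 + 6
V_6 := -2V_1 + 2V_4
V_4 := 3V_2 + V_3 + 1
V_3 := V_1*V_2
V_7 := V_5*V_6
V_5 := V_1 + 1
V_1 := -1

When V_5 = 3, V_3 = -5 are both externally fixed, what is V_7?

The joint intervention fixes V_5 = 3, V_3 = -5, removing each variable's own equation.
V_2 = -V_1 + 6  [with V_1=-1]  = 7
V_4 = 3V_2 + V_3 + 1  [with V_2=7, V_3=-5]  = 17
V_6 = -2V_1 + 2V_4  [with V_1=-1, V_4=17]  = 36
V_7 = V_5*V_6  [with V_5=3, V_6=36]  = 108

108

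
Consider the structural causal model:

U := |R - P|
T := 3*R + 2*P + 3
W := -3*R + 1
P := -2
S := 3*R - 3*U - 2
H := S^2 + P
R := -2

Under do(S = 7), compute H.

47

Under do(S=7), the mechanism S := 3*R - 3*U - 2 is discarded; S is fixed at 7.
H = S^2 + P  [with S=7, P=-2]  = 47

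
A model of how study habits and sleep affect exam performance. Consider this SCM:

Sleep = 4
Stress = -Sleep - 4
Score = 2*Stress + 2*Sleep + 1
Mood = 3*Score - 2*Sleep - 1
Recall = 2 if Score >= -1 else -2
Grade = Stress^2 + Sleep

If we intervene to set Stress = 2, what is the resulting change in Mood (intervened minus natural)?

60

Under do(Stress=2), the mechanism Stress = -Sleep - 4 is discarded; Stress is fixed at 2.
Score = 2*Stress + 2*Sleep + 1  [with Stress=2, Sleep=4]  = 13
Mood = 3*Score - 2*Sleep - 1  [with Score=13, Sleep=4]  = 30
Without intervention: Stress = -Sleep - 4  [with Sleep=4]  = -8; Score = 2*Stress + 2*Sleep + 1  [with Stress=-8, Sleep=4]  = -7; Mood = 3*Score - 2*Sleep - 1  [with Score=-7, Sleep=4]  = -30.
Change = 30 − (-30) = 60.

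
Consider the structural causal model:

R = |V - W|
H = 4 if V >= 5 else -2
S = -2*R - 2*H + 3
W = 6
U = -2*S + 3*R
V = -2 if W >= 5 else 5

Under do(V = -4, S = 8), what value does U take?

14

Setting V = -4, S = 8 by intervention discards those variables' equations.
R = |V - W|  [with V=-4, W=6]  = 10
U = -2*S + 3*R  [with S=8, R=10]  = 14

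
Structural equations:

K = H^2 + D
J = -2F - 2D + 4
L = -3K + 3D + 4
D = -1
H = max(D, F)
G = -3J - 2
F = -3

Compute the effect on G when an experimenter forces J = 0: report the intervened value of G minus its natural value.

Intervening sets J = 0 and removes its equation (J = -2F - 2D + 4).
G = -3J - 2  [with J=0]  = -2
Without intervention: J = -2F - 2D + 4  [with F=-3, D=-1]  = 12; G = -3J - 2  [with J=12]  = -38.
Change = -2 − (-38) = 36.

36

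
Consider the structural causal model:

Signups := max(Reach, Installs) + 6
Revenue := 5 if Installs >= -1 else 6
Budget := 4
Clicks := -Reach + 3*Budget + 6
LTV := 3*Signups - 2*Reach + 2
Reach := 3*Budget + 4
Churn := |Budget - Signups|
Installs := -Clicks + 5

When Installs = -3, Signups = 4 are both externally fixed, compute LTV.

The joint intervention fixes Installs = -3, Signups = 4, removing each variable's own equation.
Reach = 3*Budget + 4  [with Budget=4]  = 16
LTV = 3*Signups - 2*Reach + 2  [with Signups=4, Reach=16]  = -18

-18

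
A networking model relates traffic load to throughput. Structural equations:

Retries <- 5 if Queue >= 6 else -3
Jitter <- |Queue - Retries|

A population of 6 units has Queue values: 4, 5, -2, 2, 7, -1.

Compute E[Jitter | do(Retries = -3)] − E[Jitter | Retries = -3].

0.9

Under do(Retries=-3), Retries's equation is replaced by Retries=-3 for every unit. Per-unit Jitter: 7, 8, 1, 5, 10, 2. Mean = 5.5.
Conditioning on Retries=-3 selects the 5 unit(s) with Queue ∈ {4, 5, -2, 2, -1}. Their Jitter values: 7, 8, 1, 5, 2. Mean = 4.6.
Difference = 5.5 − 4.6 = 0.9.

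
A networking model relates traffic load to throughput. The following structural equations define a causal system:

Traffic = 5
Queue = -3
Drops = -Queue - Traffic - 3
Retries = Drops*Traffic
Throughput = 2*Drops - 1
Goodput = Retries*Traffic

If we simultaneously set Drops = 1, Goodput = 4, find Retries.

5

Setting Drops = 1, Goodput = 4 by intervention discards those variables' equations.
Retries = Drops*Traffic  [with Drops=1, Traffic=5]  = 5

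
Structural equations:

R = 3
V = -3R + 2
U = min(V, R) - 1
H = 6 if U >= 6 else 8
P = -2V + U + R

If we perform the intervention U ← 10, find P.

27

do(U=10) replaces the equation U = min(V, R) - 1 with the constant U = 10.
V = -3R + 2  [with R=3]  = -7
P = -2V + U + R  [with V=-7, U=10, R=3]  = 27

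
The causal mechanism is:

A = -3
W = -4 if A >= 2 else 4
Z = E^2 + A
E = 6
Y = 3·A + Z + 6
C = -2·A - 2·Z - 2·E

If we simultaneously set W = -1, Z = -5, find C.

Under do(W = -1, Z = -5), each intervened variable's structural equation is replaced by its fixed value.
C = -2·A - 2·Z - 2·E  [with A=-3, Z=-5, E=6]  = 4

4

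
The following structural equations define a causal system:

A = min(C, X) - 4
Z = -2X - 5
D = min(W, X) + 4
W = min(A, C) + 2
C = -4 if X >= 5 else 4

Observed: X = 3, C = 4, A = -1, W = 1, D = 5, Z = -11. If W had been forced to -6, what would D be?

-2

Intervening sets W = -6 and removes its equation (W = min(A, C) + 2).
D = min(W, X) + 4  [with W=-6, X=3]  = -2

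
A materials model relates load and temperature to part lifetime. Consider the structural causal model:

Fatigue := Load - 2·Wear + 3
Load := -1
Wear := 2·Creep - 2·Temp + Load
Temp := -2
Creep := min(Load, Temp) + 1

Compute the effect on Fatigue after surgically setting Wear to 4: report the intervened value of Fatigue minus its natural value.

-6

Intervening sets Wear = 4 and removes its equation (Wear := 2·Creep - 2·Temp + Load).
Fatigue = Load - 2·Wear + 3  [with Load=-1, Wear=4]  = -6
Without intervention: Creep = min(Load, Temp) + 1  [with Load=-1, Temp=-2]  = -1; Wear = 2·Creep - 2·Temp + Load  [with Creep=-1, Temp=-2, Load=-1]  = 1; Fatigue = Load - 2·Wear + 3  [with Load=-1, Wear=1]  = 0.
Change = -6 − 0 = -6.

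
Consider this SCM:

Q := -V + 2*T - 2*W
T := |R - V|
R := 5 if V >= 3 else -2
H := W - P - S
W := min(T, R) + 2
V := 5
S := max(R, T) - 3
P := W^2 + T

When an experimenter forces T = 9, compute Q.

The intervention breaks the incoming arrows to T: T := |R - V| no longer applies, and T = 9.
R = 5 if V >= 3 else -2  [with V=5]  = 5
W = min(T, R) + 2  [with T=9, R=5]  = 7
Q = -V + 2*T - 2*W  [with V=5, T=9, W=7]  = -1

-1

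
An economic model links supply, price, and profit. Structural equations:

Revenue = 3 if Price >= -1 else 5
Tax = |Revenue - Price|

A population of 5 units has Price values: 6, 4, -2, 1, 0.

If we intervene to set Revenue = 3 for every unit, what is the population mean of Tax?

2.8

Every unit gets Revenue=3 under the intervention. Tax values become 3, 1, 5, 2, 3; E[Tax|do(Revenue=3)] = 2.8.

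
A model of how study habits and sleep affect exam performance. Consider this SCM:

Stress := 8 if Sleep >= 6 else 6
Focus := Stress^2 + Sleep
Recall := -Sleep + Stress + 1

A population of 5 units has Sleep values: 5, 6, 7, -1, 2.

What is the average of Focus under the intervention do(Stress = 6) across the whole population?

39.8

do(Stress=6) breaks Stress's dependence on Sleep. With Stress=6 fixed, Focus across the units is 41, 42, 43, 35, 38, mean 39.8.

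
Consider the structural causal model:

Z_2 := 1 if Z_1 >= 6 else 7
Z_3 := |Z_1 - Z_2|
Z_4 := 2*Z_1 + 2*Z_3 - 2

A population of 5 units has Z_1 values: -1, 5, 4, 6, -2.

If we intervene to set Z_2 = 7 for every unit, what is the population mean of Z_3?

The intervention sets Z_2=7 in all 5 units regardless of Z_1. Recomputing Z_3 per unit gives 8, 2, 3, 1, 9; average 4.6.

4.6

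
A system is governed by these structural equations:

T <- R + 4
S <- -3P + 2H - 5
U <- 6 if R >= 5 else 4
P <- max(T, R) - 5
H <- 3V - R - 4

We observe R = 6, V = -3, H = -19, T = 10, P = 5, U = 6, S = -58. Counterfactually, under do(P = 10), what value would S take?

-73

Under do(P=10), the mechanism P <- max(T, R) - 5 is discarded; P is fixed at 10.
H = 3V - R - 4  [with V=-3, R=6]  = -19
S = -3P + 2H - 5  [with P=10, H=-19]  = -73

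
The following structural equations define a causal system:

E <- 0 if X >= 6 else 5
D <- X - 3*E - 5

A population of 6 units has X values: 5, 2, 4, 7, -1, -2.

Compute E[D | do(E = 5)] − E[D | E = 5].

Under do(E=5), E's equation is replaced by E=5 for every unit. Per-unit D: -15, -18, -16, -13, -21, -22. Mean = -17.5.
Observing E=5 restricts to units where E's equation naturally yields 5: X ∈ {5, 2, 4, -1, -2}. In that subpopulation D = -15, -18, -16, -21, -22, mean -18.4.
Difference = -17.5 − (-18.4) = 0.9.

0.9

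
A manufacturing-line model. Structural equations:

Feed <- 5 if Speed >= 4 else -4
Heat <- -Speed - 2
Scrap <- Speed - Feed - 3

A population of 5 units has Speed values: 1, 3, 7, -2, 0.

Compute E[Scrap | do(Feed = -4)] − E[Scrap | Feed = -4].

1.3

Every unit gets Feed=-4 under the intervention. Scrap values become 2, 4, 8, -1, 1; E[Scrap|do(Feed=-4)] = 2.8.
Conditioning on Feed=-4 selects the 4 unit(s) with Speed ∈ {1, 3, -2, 0}. Their Scrap values: 2, 4, -1, 1. Mean = 1.5.
Difference = 2.8 − 1.5 = 1.3.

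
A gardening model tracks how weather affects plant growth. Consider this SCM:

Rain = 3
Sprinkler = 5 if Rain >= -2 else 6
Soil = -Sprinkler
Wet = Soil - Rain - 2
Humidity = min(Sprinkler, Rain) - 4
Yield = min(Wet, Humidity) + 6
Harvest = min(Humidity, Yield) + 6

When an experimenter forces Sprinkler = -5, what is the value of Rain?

3

Under do(Sprinkler=-5), the mechanism Sprinkler = 5 if Rain >= -2 else 6 is discarded; Sprinkler is fixed at -5.
Rain is not downstream of the intervention, so its value is determined by the original equations.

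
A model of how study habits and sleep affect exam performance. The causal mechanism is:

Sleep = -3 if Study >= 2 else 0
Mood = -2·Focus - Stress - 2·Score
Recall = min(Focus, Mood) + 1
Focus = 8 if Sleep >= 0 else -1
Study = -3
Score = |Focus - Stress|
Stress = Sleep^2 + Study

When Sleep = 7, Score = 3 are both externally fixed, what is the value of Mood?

-68

Setting Sleep = 7, Score = 3 by intervention discards those variables' equations.
Stress = Sleep^2 + Study  [with Sleep=7, Study=-3]  = 46
Focus = 8 if Sleep >= 0 else -1  [with Sleep=7]  = 8
Mood = -2·Focus - Stress - 2·Score  [with Focus=8, Stress=46, Score=3]  = -68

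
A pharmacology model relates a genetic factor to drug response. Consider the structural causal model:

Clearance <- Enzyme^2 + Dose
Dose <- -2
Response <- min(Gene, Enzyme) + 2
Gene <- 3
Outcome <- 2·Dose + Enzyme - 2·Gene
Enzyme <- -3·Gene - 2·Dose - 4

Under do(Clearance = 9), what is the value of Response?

-7

The intervention breaks the incoming arrows to Clearance: Clearance <- Enzyme^2 + Dose no longer applies, and Clearance = 9.
Since Response is not a descendant of the intervened variable, it is unaffected.
Enzyme = -3·Gene - 2·Dose - 4  [with Gene=3, Dose=-2]  = -9
Response = min(Gene, Enzyme) + 2  [with Gene=3, Enzyme=-9]  = -7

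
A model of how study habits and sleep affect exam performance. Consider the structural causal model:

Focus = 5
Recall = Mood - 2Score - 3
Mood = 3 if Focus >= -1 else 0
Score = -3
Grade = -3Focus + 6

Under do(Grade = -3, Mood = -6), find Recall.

-3

Under do(Grade = -3, Mood = -6), each intervened variable's structural equation is replaced by its fixed value.
Recall = Mood - 2Score - 3  [with Mood=-6, Score=-3]  = -3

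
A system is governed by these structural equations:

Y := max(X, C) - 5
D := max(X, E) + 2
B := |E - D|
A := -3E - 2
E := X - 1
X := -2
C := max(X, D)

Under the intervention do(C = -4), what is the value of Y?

-7

Intervening sets C = -4 and removes its equation (C := max(X, D)).
Y = max(X, C) - 5  [with X=-2, C=-4]  = -7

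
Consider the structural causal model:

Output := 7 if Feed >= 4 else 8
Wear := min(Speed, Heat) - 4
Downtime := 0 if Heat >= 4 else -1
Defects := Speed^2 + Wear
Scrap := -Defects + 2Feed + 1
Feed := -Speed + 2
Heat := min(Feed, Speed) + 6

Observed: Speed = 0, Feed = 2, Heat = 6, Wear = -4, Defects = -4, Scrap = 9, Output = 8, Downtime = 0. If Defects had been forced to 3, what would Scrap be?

The intervention breaks the incoming arrows to Defects: Defects := Speed^2 + Wear no longer applies, and Defects = 3.
Feed = -Speed + 2  [with Speed=0]  = 2
Scrap = -Defects + 2Feed + 1  [with Defects=3, Feed=2]  = 2

2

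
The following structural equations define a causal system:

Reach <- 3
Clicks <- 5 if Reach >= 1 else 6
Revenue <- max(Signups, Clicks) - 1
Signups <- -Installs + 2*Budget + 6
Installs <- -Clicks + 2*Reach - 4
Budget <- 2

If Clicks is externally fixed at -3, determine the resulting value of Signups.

do(Clicks=-3) replaces the equation Clicks <- 5 if Reach >= 1 else 6 with the constant Clicks = -3.
Installs = -Clicks + 2*Reach - 4  [with Clicks=-3, Reach=3]  = 5
Signups = -Installs + 2*Budget + 6  [with Installs=5, Budget=2]  = 5

5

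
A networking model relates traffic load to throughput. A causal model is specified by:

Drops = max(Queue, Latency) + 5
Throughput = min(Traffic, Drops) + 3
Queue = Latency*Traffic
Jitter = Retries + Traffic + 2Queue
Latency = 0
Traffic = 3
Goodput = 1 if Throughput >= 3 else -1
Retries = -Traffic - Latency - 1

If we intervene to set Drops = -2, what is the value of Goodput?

-1

do(Drops=-2) replaces the equation Drops = max(Queue, Latency) + 5 with the constant Drops = -2.
Throughput = min(Traffic, Drops) + 3  [with Traffic=3, Drops=-2]  = 1
Goodput = 1 if Throughput >= 3 else -1  [with Throughput=1]  = -1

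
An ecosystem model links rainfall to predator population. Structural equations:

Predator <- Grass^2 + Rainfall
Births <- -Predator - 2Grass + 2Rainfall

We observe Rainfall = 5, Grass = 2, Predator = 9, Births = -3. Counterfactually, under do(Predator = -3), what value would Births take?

The intervention breaks the incoming arrows to Predator: Predator <- Grass^2 + Rainfall no longer applies, and Predator = -3.
Births = -Predator - 2Grass + 2Rainfall  [with Predator=-3, Grass=2, Rainfall=5]  = 9

9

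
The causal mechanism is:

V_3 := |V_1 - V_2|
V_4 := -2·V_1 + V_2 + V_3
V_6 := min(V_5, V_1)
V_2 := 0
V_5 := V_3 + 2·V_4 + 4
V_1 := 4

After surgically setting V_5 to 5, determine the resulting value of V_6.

The intervention breaks the incoming arrows to V_5: V_5 := V_3 + 2·V_4 + 4 no longer applies, and V_5 = 5.
V_6 = min(V_5, V_1)  [with V_5=5, V_1=4]  = 4

4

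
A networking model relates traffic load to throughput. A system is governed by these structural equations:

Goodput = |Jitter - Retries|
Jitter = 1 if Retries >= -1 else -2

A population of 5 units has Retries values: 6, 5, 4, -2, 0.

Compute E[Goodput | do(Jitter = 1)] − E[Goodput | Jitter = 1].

The intervention sets Jitter=1 in all 5 units regardless of Retries. Recomputing Goodput per unit gives 5, 4, 3, 3, 1; average 3.2.
Observing Jitter=1 restricts to units where Jitter's equation naturally yields 1: Retries ∈ {6, 5, 4, 0}. In that subpopulation Goodput = 5, 4, 3, 1, mean 3.25.
Difference = 3.2 − 3.25 = -0.05.

-0.05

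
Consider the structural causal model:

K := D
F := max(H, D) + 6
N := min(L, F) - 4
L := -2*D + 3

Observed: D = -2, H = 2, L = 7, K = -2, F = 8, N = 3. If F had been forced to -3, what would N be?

-7

The intervention breaks the incoming arrows to F: F := max(H, D) + 6 no longer applies, and F = -3.
L = -2*D + 3  [with D=-2]  = 7
N = min(L, F) - 4  [with L=7, F=-3]  = -7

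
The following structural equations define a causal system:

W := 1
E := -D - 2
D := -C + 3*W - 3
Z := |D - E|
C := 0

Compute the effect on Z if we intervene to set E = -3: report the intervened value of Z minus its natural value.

Intervening sets E = -3 and removes its equation (E := -D - 2).
D = -C + 3*W - 3  [with C=0, W=1]  = 0
Z = |D - E|  [with D=0, E=-3]  = 3
Without intervention: D = -C + 3*W - 3  [with C=0, W=1]  = 0; E = -D - 2  [with D=0]  = -2; Z = |D - E|  [with D=0, E=-2]  = 2.
Change = 3 − 2 = 1.

1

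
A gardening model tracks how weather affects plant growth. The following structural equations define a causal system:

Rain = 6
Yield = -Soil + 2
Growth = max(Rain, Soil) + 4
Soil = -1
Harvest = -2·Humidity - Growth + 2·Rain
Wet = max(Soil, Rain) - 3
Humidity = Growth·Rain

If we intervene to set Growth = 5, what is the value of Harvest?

-53

The intervention breaks the incoming arrows to Growth: Growth = max(Rain, Soil) + 4 no longer applies, and Growth = 5.
Humidity = Growth·Rain  [with Growth=5, Rain=6]  = 30
Harvest = -2·Humidity - Growth + 2·Rain  [with Humidity=30, Growth=5, Rain=6]  = -53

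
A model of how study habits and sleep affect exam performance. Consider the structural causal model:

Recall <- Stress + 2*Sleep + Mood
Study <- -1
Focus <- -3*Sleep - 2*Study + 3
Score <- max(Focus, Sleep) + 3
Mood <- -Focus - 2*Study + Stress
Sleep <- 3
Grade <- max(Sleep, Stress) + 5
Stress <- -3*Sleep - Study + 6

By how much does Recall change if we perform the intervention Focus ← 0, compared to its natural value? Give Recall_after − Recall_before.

The intervention breaks the incoming arrows to Focus: Focus <- -3*Sleep - 2*Study + 3 no longer applies, and Focus = 0.
Stress = -3*Sleep - Study + 6  [with Sleep=3, Study=-1]  = -2
Mood = -Focus - 2*Study + Stress  [with Focus=0, Study=-1, Stress=-2]  = 0
Recall = Stress + 2*Sleep + Mood  [with Stress=-2, Sleep=3, Mood=0]  = 4
Without intervention: Stress = -3*Sleep - Study + 6  [with Sleep=3, Study=-1]  = -2; Focus = -3*Sleep - 2*Study + 3  [with Sleep=3, Study=-1]  = -4; Mood = -Focus - 2*Study + Stress  [with Focus=-4, Study=-1, Stress=-2]  = 4; Recall = Stress + 2*Sleep + Mood  [with Stress=-2, Sleep=3, Mood=4]  = 8.
Change = 4 − 8 = -4.

-4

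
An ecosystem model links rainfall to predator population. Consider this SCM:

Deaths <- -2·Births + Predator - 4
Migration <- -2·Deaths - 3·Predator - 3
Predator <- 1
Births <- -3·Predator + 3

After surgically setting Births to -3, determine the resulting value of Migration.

-12

Under do(Births=-3), the mechanism Births <- -3·Predator + 3 is discarded; Births is fixed at -3.
Deaths = -2·Births + Predator - 4  [with Births=-3, Predator=1]  = 3
Migration = -2·Deaths - 3·Predator - 3  [with Deaths=3, Predator=1]  = -12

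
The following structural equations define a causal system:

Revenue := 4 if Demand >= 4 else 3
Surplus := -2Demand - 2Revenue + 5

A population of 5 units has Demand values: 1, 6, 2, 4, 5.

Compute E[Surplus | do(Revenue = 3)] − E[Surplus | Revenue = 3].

The intervention sets Revenue=3 in all 5 units regardless of Demand. Recomputing Surplus per unit gives -3, -13, -5, -9, -11; average -8.2.
E[Surplus|Revenue=3] averages over only the 2 units with Revenue=3 (Demand = 1, 2): Surplus = -3, -5, mean -4.
Difference = -8.2 − (-4) = -4.2.

-4.2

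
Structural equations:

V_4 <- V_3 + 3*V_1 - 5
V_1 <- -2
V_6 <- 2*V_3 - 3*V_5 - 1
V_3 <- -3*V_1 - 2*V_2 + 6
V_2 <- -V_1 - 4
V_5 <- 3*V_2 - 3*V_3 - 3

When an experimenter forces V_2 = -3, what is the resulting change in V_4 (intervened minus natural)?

2

Under do(V_2=-3), the mechanism V_2 <- -V_1 - 4 is discarded; V_2 is fixed at -3.
V_3 = -3*V_1 - 2*V_2 + 6  [with V_1=-2, V_2=-3]  = 18
V_4 = V_3 + 3*V_1 - 5  [with V_3=18, V_1=-2]  = 7
Without intervention: V_2 = -V_1 - 4  [with V_1=-2]  = -2; V_3 = -3*V_1 - 2*V_2 + 6  [with V_1=-2, V_2=-2]  = 16; V_4 = V_3 + 3*V_1 - 5  [with V_3=16, V_1=-2]  = 5.
Change = 7 − 5 = 2.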